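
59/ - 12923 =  - 1 + 12864/12923 = - 0.00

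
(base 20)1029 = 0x1F71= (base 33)7CU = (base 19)135C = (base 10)8049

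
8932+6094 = 15026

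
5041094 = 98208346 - 93167252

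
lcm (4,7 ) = 28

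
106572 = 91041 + 15531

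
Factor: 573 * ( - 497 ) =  - 3^1* 7^1 *71^1*191^1 = - 284781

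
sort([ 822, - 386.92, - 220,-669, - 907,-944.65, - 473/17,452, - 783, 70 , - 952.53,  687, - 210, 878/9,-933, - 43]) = [ - 952.53, - 944.65, - 933,  -  907, - 783, - 669, - 386.92, - 220,-210, - 43,  -  473/17,70,878/9,452, 687 , 822] 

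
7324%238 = 184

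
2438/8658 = 1219/4329 = 0.28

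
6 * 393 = 2358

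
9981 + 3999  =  13980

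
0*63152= 0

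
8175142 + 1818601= 9993743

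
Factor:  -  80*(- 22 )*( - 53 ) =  - 2^5*5^1 * 11^1*53^1 = - 93280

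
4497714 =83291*54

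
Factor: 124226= 2^1 * 179^1*347^1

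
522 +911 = 1433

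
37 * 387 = 14319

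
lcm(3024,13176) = 184464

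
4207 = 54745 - 50538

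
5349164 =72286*74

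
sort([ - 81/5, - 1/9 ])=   [ - 81/5,- 1/9 ]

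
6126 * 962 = 5893212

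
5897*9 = 53073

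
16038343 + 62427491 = 78465834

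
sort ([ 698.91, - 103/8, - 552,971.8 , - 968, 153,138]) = [-968 , - 552, - 103/8,138,153,698.91 , 971.8]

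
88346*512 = 45233152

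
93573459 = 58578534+34994925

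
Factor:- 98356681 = - 98356681^1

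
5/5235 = 1/1047=0.00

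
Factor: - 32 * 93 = -2976 = - 2^5*3^1 * 31^1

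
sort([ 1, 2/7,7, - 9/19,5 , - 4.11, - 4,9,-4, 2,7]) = [  -  4.11,-4, - 4 , - 9/19,2/7,1, 2,5, 7,7,9 ] 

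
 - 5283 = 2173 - 7456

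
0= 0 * 29071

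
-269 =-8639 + 8370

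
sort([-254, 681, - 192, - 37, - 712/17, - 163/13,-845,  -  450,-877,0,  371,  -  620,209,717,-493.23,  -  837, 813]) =[  -  877, - 845,-837, - 620,- 493.23, - 450  , - 254,  -  192, - 712/17 ,-37,  -  163/13  ,  0,  209,371, 681,717 , 813 ]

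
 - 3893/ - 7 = 556 + 1/7= 556.14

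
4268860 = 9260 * 461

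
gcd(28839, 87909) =3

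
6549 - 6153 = 396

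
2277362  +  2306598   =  4583960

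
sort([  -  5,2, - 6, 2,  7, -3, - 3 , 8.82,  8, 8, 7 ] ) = [ - 6, - 5, - 3,  -  3,  2,2,  7,7,8, 8,  8.82] 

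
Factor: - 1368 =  - 2^3*3^2*19^1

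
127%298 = 127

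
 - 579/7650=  - 1 + 2357/2550= -0.08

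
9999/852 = 3333/284 = 11.74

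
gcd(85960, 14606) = 2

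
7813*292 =2281396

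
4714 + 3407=8121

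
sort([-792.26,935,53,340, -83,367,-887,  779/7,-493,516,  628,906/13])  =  [ - 887, - 792.26, - 493, - 83,53,906/13,779/7, 340, 367,516,628,935]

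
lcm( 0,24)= 0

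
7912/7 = 7912/7 = 1130.29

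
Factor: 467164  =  2^2*116791^1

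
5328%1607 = 507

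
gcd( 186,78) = 6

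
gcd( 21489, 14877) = 1653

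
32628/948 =34 + 33/79 = 34.42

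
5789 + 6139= 11928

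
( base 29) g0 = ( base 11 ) 392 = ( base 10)464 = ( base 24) J8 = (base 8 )720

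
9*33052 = 297468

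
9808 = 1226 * 8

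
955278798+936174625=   1891453423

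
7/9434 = 7/9434 = 0.00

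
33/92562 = 11/30854   =  0.00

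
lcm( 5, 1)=5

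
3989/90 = 44 + 29/90= 44.32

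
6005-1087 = 4918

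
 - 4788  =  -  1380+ - 3408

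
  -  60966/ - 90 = 3387/5=677.40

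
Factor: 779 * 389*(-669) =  - 3^1*19^1*41^1*223^1*389^1 = - 202727739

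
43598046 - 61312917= - 17714871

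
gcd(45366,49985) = 1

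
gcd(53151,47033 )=7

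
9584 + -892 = 8692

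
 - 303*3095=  - 937785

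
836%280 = 276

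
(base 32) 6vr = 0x1BFB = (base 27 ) 9m8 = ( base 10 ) 7163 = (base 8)15773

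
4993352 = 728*6859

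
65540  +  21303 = 86843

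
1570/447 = 1570/447 = 3.51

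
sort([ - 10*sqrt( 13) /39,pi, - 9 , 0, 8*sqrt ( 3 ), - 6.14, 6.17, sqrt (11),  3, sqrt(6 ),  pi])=[ -9 ,-6.14, - 10*sqrt( 13)/39,0,sqrt( 6),3 , pi , pi , sqrt(11),6.17,  8*sqrt (3 )]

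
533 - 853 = -320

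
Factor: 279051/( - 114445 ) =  - 3^1*5^(  -  1) * 47^ ( - 1)*191^1 = -573/235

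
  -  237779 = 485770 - 723549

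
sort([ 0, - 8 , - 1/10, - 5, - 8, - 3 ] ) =[ - 8, - 8, - 5 ,-3, -1/10, 0 ]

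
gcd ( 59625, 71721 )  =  9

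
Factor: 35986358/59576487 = 2^1* 3^( - 1)*83^ ( - 1 )*2267^1 * 7937^1 *239263^( - 1 )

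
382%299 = 83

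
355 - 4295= -3940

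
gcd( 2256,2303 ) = 47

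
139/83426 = 139/83426 =0.00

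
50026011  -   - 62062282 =112088293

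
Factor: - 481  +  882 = 401 = 401^1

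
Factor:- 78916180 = - 2^2*5^1*7^1*43^1*13109^1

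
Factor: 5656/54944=2^( - 2)*7^1*17^ (-1) = 7/68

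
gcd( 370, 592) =74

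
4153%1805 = 543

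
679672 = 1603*424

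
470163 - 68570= 401593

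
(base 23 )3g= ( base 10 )85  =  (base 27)34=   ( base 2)1010101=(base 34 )2H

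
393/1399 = 393/1399 = 0.28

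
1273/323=3+ 16/17 = 3.94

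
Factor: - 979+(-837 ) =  - 2^3*227^1 = - 1816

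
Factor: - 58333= - 11^1* 5303^1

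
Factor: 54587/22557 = 3^( - 1)*13^2*17^1*19^1*73^(-1 ) * 103^ ( - 1 )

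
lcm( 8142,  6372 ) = 146556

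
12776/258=6388/129=49.52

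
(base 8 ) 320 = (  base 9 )251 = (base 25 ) 88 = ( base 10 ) 208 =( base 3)21201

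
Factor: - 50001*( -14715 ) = 3^4*5^1*7^1*109^1*2381^1= 735764715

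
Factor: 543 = 3^1*181^1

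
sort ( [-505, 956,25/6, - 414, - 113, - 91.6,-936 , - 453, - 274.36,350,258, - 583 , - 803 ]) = [ - 936, - 803, - 583 , - 505, - 453, -414, - 274.36,  -  113, - 91.6  ,  25/6,258,350, 956]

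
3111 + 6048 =9159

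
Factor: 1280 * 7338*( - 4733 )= - 2^9*3^1 * 5^1*1223^1 * 4733^1 = - 44455365120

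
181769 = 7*25967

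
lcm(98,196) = 196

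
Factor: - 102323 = - 13^1*17^1* 463^1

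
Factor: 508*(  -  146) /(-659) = 74168/659 = 2^3*73^1*127^1*659^(  -  1) 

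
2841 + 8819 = 11660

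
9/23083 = 9/23083 =0.00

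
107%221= 107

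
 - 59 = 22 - 81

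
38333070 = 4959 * 7730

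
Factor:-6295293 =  - 3^3*233159^1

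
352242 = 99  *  3558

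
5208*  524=2728992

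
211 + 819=1030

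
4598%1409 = 371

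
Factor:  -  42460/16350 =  - 2^1*3^ ( - 1)*5^( - 1)  *11^1*109^( - 1)*193^1 = - 4246/1635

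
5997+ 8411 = 14408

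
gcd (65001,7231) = 1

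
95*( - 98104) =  - 9319880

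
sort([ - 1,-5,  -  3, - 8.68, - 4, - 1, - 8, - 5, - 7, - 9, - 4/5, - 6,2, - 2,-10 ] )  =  [ - 10, - 9, - 8.68, - 8, - 7, - 6,  -  5, - 5 , - 4, - 3, - 2,-1, - 1, - 4/5,2 ] 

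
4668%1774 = 1120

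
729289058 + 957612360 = 1686901418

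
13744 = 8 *1718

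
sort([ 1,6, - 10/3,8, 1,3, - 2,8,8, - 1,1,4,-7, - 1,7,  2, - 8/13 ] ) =[-7,-10/3,  -  2,  -  1, - 1, -8/13,1,  1, 1,2,  3,  4,6,7, 8 , 8,8] 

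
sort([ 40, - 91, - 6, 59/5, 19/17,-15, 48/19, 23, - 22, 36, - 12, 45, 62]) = [ - 91 , - 22, -15, - 12,  -  6,19/17,48/19, 59/5,23, 36, 40, 45, 62 ] 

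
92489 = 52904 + 39585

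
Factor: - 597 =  - 3^1 * 199^1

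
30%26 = 4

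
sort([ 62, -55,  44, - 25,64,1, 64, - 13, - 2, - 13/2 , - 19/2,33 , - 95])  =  [ - 95, - 55,  -  25, - 13, - 19/2, - 13/2, - 2, 1,33,44, 62,64,  64 ] 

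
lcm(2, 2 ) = 2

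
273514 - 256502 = 17012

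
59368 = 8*7421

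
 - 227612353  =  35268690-262881043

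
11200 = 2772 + 8428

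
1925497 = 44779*43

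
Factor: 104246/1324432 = 2^( - 3)*23^ (-1)*47^1*59^ ( - 1) * 61^( - 1)*1109^1 = 52123/662216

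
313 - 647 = -334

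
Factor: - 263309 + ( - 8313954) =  - 8577263 = -8577263^1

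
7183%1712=335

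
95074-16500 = 78574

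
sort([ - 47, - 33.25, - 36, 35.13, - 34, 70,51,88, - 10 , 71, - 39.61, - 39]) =[ - 47, - 39.61, - 39, - 36 , - 34, - 33.25, - 10, 35.13,51, 70 , 71, 88]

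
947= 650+297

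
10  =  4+6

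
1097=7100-6003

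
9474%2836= 966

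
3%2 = 1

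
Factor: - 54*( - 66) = 2^2 * 3^4*11^1= 3564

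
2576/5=515 + 1/5 = 515.20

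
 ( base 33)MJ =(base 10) 745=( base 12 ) 521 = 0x2e9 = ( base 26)12h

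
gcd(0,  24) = 24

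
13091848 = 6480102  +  6611746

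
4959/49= 101 + 10/49  =  101.20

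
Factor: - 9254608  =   -2^4*11^1*52583^1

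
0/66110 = 0 = 0.00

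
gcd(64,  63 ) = 1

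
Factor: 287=7^1*41^1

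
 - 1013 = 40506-41519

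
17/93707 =17/93707=0.00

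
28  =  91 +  - 63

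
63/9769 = 63/9769 = 0.01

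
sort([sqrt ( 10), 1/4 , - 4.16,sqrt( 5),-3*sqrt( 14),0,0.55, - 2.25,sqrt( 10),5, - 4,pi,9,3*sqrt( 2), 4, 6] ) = [ - 3 * sqrt( 14),  -  4.16, - 4, - 2.25,0, 1/4, 0.55,sqrt( 5),pi,sqrt(10), sqrt( 10),4, 3*sqrt (2),5,6,9 ]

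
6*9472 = 56832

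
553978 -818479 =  - 264501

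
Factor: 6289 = 19^1*331^1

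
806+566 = 1372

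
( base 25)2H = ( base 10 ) 67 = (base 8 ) 103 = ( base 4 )1003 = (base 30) 27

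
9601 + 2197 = 11798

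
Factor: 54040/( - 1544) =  - 5^1 * 7^1=- 35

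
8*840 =6720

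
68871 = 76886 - 8015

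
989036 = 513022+476014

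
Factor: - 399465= - 3^3*5^1*11^1*269^1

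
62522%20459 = 1145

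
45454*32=1454528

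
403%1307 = 403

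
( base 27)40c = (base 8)5560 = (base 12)1840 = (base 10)2928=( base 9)4013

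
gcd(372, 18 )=6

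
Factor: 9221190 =2^1*3^1 * 5^1*11^1*27943^1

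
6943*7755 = 53842965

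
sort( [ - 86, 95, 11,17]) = [ - 86,11,17, 95] 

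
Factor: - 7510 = -2^1*5^1*751^1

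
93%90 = 3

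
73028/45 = 1622  +  38/45 = 1622.84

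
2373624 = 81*29304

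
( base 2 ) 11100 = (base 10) 28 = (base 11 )26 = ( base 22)16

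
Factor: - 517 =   -  11^1*47^1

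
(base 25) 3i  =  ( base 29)36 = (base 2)1011101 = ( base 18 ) 53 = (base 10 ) 93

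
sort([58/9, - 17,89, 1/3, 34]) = [ - 17,  1/3, 58/9,34, 89 ] 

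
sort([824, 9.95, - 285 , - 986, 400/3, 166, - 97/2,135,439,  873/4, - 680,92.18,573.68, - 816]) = [- 986,-816,-680, - 285,-97/2,9.95, 92.18,400/3,135,  166,873/4,  439, 573.68,824]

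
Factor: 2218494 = 2^1*3^1*47^1*7867^1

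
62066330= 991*62630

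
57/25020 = 19/8340 = 0.00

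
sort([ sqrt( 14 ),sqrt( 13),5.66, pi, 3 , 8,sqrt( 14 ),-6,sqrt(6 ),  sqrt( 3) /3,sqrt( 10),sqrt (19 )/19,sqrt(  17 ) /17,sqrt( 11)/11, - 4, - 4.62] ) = [ - 6, - 4.62, - 4 , sqrt(19)/19,sqrt( 17 ) /17,sqrt( 11 )/11,sqrt(3)/3, sqrt( 6 ),3,pi,sqrt( 10 ),sqrt( 13 ),sqrt( 14), sqrt( 14),5.66, 8]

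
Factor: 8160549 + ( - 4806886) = 3353663^1 = 3353663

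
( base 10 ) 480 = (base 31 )ff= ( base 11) 3a7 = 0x1e0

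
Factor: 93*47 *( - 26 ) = -2^1*3^1*13^1*31^1*47^1 = - 113646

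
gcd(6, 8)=2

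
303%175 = 128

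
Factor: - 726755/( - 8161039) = 5^1*191^1*761^1*8161039^( - 1 )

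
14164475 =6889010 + 7275465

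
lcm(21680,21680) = 21680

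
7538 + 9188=16726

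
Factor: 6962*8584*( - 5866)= - 350562765728  =  -2^5* 7^1*29^1 * 37^1*59^2*  419^1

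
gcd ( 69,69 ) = 69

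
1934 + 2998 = 4932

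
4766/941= 5 + 61/941 = 5.06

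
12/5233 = 12/5233 = 0.00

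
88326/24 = 3680 + 1/4  =  3680.25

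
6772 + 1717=8489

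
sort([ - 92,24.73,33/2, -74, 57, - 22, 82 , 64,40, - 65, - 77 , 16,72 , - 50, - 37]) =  [ - 92, - 77, - 74,- 65, - 50,-37, - 22,16, 33/2, 24.73, 40 , 57, 64,72, 82]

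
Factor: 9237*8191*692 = 2^2*3^1*173^1*3079^1*8191^1 = 52356904764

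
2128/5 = 2128/5 = 425.60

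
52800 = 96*550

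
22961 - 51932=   -  28971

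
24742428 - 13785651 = 10956777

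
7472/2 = 3736 = 3736.00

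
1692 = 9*188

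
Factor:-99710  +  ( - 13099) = - 112809 =-  3^1*31^1 * 1213^1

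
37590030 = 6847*5490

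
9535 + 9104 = 18639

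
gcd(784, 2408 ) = 56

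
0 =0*268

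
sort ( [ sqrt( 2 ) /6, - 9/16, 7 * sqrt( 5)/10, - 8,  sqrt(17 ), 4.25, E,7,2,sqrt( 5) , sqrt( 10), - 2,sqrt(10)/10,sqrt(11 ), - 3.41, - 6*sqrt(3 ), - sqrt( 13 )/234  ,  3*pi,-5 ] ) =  [  -  6*sqrt( 3),- 8, - 5, - 3.41,- 2, - 9/16, - sqrt( 13) /234, sqrt( 2) /6, sqrt( 10) /10,7 * sqrt( 5 )/10, 2, sqrt( 5),E,  sqrt( 10 ), sqrt( 11), sqrt( 17) , 4.25,7, 3 * pi]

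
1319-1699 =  - 380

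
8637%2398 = 1443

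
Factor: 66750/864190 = 3^1*5^2*971^( - 1 )= 75/971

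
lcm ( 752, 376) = 752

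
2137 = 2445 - 308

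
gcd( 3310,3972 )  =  662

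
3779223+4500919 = 8280142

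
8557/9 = 950+ 7/9 = 950.78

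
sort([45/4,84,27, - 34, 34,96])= [ - 34,  45/4,27, 34,84,96]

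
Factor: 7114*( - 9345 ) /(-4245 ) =4432022/283=2^1*7^1*  89^1*283^( - 1 )*3557^1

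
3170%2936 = 234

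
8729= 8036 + 693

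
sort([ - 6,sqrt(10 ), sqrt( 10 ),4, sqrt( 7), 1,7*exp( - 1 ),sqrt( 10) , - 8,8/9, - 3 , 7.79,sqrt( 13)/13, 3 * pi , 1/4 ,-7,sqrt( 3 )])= [- 8,-7 ,-6, - 3,1/4, sqrt(13) /13,8/9 , 1, sqrt (3),7 * exp(  -  1),sqrt(7 ), sqrt( 10),sqrt( 10),sqrt( 10 ) , 4, 7.79,3*pi] 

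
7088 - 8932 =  - 1844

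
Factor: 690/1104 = 5/8 = 2^( - 3)*5^1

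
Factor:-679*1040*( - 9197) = 6494553520  =  2^4*5^1 * 7^1 * 13^1*17^1*97^1*541^1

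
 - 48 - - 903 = 855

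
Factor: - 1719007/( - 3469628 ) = 2^( - 2 )* 19^(-1) * 41^1*71^( - 1)*643^( - 1 )*41927^1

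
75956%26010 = 23936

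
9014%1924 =1318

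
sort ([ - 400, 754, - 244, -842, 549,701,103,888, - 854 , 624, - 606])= [ - 854,  -  842, - 606  , - 400, - 244,103,549,624, 701, 754, 888 ]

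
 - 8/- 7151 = 8/7151  =  0.00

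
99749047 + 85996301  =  185745348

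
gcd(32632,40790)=8158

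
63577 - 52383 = 11194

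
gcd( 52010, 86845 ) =5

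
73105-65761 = 7344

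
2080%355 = 305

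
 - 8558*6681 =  - 57175998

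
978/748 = 489/374 = 1.31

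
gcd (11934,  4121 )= 13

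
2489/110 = 22 + 69/110  =  22.63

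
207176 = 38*5452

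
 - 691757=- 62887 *11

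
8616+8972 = 17588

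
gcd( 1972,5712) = 68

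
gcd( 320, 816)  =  16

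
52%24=4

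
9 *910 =8190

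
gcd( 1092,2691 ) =39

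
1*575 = 575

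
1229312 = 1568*784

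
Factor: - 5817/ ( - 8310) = 7/10 = 2^( - 1) *5^( - 1)*7^1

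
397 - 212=185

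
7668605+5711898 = 13380503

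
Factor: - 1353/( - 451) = 3 = 3^1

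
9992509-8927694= 1064815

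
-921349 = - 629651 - 291698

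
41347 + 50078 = 91425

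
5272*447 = 2356584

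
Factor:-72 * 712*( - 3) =2^6*3^3*89^1 = 153792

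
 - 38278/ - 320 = 19139/160 = 119.62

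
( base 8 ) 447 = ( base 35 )8f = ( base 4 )10213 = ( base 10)295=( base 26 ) B9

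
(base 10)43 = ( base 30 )1d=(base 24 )1j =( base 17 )29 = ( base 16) 2b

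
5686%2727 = 232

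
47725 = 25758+21967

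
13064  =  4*3266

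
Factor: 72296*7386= 533978256 = 2^4*3^1 * 7^1 * 1231^1*1291^1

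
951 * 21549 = 20493099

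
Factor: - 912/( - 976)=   57/61 = 3^1 * 19^1 * 61^( - 1)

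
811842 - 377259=434583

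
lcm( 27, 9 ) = 27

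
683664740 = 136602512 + 547062228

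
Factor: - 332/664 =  - 1/2 = - 2^( - 1)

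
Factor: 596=2^2*149^1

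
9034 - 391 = 8643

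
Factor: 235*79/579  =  18565/579 = 3^(-1)*5^1 * 47^1 * 79^1*193^( - 1 ) 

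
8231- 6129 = 2102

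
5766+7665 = 13431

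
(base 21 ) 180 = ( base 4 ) 21201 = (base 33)if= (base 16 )261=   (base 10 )609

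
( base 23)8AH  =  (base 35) 3MY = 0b1000101111111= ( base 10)4479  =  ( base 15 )14D9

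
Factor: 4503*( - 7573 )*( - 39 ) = 3^2*13^1 *19^1 * 79^1*7573^1 = 1329947541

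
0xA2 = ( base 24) 6i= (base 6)430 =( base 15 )AC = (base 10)162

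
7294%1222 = 1184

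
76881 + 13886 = 90767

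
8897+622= 9519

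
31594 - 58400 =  - 26806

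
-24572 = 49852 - 74424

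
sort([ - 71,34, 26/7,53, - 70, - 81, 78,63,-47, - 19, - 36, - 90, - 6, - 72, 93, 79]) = [ - 90, - 81, - 72,-71, - 70, - 47, - 36, - 19, - 6, 26/7, 34,53 , 63,78,79, 93]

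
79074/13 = 6082 + 8/13 = 6082.62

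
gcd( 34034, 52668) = 154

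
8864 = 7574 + 1290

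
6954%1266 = 624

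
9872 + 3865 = 13737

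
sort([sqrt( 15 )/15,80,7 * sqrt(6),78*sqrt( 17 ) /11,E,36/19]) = [sqrt( 15) /15,36/19,E, 7*sqrt(6 ), 78*sqrt ( 17) /11,80] 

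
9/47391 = 3/15797=   0.00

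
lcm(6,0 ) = 0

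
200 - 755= - 555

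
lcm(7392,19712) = 59136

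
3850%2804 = 1046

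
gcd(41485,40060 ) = 5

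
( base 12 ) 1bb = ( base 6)1155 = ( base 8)437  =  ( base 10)287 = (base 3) 101122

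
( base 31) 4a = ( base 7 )251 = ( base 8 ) 206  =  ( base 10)134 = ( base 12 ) b2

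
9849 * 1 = 9849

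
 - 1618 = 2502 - 4120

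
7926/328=3963/164 = 24.16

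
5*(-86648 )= - 433240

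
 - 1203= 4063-5266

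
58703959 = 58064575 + 639384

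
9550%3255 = 3040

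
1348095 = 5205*259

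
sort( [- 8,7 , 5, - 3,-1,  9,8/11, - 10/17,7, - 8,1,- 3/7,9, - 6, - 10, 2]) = [ - 10, - 8 , -8  , - 6, - 3, - 1, - 10/17, - 3/7,8/11,1,2 , 5,7,7,9,9 ] 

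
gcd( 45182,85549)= 1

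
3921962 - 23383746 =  - 19461784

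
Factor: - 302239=- 7^1*43177^1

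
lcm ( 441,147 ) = 441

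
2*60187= 120374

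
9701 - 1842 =7859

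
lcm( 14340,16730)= 100380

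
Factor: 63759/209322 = 2^( - 1) * 3^ ( - 1 )*29^ ( - 1 )*53^1 = 53/174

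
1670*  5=8350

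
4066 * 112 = 455392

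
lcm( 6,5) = 30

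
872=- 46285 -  - 47157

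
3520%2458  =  1062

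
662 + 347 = 1009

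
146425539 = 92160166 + 54265373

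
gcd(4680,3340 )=20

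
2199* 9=19791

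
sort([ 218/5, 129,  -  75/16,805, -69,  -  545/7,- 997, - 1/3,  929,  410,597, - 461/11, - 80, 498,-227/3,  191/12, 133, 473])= [ - 997,  -  80,- 545/7, -227/3, - 69, - 461/11,  -  75/16, - 1/3,  191/12, 218/5,129,133, 410, 473, 498, 597, 805, 929 ] 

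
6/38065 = 6/38065 = 0.00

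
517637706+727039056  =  1244676762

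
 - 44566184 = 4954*( - 8996)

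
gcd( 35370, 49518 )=7074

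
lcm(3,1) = 3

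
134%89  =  45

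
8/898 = 4/449 = 0.01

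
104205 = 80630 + 23575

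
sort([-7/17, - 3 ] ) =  [  -  3,-7/17 ] 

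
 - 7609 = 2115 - 9724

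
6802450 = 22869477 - 16067027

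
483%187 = 109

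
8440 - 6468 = 1972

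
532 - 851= - 319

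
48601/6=8100  +  1/6 =8100.17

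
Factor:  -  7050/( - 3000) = 2^(-2)*5^( - 1) * 47^1 = 47/20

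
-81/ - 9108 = 9/1012 = 0.01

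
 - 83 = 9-92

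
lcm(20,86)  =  860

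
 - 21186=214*( -99 ) 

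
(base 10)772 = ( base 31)OS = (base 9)1047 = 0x304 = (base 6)3324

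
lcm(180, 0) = 0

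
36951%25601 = 11350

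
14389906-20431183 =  - 6041277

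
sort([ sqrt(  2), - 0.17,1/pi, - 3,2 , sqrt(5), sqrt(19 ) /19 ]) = [ - 3, - 0.17 , sqrt(19) /19,1/pi,sqrt ( 2 ),2,sqrt(  5 ) ] 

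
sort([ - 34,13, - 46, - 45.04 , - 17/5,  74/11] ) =[-46 , - 45.04, - 34, - 17/5,74/11,  13]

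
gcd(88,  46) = 2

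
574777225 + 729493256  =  1304270481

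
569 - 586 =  - 17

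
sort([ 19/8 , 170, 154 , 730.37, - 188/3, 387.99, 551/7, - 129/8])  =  [ - 188/3, - 129/8, 19/8,551/7, 154, 170, 387.99,730.37]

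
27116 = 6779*4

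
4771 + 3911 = 8682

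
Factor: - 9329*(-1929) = 3^1 *19^1*491^1*643^1 =17995641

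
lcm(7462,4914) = 201474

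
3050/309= 3050/309 = 9.87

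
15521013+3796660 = 19317673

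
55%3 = 1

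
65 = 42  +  23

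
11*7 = 77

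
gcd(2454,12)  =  6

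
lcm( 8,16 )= 16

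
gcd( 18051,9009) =33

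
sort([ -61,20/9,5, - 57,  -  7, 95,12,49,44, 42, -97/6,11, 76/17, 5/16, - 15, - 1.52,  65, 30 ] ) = [ - 61,-57, - 97/6,-15,-7, - 1.52,5/16 , 20/9,76/17,5, 11, 12, 30,42,44, 49,65, 95] 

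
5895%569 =205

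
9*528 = 4752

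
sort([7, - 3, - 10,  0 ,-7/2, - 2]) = [ - 10, - 7/2, - 3, - 2 , 0, 7 ]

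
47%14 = 5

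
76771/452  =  169 + 383/452=169.85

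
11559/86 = 134 + 35/86=134.41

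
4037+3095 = 7132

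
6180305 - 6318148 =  - 137843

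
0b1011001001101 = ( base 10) 5709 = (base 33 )580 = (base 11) 4320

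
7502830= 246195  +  7256635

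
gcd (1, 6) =1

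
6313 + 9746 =16059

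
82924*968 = 80270432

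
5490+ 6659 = 12149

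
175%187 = 175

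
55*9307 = 511885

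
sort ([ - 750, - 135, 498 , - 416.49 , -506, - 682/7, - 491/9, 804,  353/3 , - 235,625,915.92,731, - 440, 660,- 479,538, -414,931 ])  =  [ - 750,  -  506, - 479,-440, - 416.49,-414, - 235, - 135, - 682/7 ,  -  491/9,  353/3, 498, 538,625 , 660, 731 , 804,915.92 , 931]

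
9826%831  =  685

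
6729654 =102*65977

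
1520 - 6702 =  - 5182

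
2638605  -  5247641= - 2609036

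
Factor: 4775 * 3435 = 3^1*5^3*191^1*229^1 = 16402125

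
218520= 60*3642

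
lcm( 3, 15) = 15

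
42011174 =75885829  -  33874655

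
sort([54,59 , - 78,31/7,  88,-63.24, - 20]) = [ - 78, - 63.24, - 20, 31/7, 54,59,88] 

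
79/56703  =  79/56703 = 0.00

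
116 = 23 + 93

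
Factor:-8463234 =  -2^1* 3^1*13^1*108503^1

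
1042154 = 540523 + 501631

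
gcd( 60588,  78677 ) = 1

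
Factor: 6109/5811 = 41/39= 3^ (- 1 ) * 13^( - 1 ) * 41^1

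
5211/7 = 5211/7 = 744.43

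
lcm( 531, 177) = 531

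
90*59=5310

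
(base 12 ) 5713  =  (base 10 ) 9663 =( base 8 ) 22677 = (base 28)C93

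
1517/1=1517 = 1517.00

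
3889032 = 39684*98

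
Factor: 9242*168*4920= 2^7*3^2*5^1*7^1*41^1*4621^1 = 7639067520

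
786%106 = 44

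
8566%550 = 316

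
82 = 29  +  53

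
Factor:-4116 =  - 2^2 * 3^1*7^3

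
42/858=7/143 = 0.05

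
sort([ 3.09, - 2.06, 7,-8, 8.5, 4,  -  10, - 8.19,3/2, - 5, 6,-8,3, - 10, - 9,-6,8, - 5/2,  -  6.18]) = [-10,-10, - 9 ,-8.19,-8, - 8,  -  6.18,  -  6, - 5, - 5/2 , -2.06,3/2, 3, 3.09,4,6, 7,8,8.5] 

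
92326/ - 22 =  - 46163/11 = -4196.64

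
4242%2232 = 2010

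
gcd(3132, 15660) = 3132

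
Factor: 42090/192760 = 69/316 = 2^( - 2)*3^1*23^1*79^(-1)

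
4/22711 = 4/22711  =  0.00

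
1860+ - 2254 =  - 394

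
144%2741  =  144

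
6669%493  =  260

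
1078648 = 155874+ 922774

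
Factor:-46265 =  - 5^1*19^1*487^1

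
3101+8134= 11235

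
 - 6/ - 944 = 3/472 = 0.01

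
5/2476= 5/2476 = 0.00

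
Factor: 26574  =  2^1*3^1*43^1*103^1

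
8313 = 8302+11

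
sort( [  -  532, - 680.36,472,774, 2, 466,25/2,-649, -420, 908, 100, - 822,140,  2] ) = [  -  822,  -  680.36, -649,  -  532, - 420,  2,  2, 25/2,100, 140, 466, 472, 774, 908] 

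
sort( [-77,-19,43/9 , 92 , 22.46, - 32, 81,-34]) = [ - 77, - 34, - 32, - 19, 43/9, 22.46  ,  81, 92] 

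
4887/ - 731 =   -  4887/731 = - 6.69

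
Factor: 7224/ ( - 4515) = -8/5 = - 2^3 * 5^( - 1)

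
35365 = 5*7073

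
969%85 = 34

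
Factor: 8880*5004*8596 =2^8*3^3*5^1*7^1*37^1*139^1*307^1=381967729920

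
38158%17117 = 3924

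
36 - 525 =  - 489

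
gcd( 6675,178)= 89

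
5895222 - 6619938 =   -  724716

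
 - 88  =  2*( - 44 ) 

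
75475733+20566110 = 96041843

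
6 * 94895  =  569370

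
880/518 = 1 + 181/259 = 1.70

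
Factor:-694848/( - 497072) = 2^2*3^1 * 7^1*11^1*661^( - 1 ) = 924/661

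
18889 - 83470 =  - 64581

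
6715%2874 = 967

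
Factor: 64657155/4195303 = 3^1* 5^1 * 7^(  -  1)*79^1* 739^ ( - 1)*811^(-1 )*54563^1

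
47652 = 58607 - 10955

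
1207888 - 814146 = 393742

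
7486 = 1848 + 5638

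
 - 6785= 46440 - 53225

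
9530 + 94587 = 104117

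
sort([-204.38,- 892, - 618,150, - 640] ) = [ -892,- 640, - 618, - 204.38, 150 ] 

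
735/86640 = 49/5776 = 0.01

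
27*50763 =1370601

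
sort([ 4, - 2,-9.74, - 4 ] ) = [- 9.74, - 4, - 2,4 ]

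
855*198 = 169290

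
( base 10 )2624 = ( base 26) 3mo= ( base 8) 5100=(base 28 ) 39k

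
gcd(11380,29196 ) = 4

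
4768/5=953  +  3/5 =953.60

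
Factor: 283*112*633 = 2^4*3^1*7^1*211^1*283^1 = 20063568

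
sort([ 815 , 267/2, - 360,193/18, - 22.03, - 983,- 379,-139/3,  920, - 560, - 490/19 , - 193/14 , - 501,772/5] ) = [-983, - 560,-501 , - 379, - 360, - 139/3 ,-490/19,  -  22.03, - 193/14, 193/18 , 267/2 , 772/5,815, 920]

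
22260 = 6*3710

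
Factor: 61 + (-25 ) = 2^2*3^2 = 36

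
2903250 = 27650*105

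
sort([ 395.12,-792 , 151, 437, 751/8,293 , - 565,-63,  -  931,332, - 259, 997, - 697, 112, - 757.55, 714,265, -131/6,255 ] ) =[-931 ,  -  792,-757.55, - 697, - 565, - 259,-63, - 131/6, 751/8,112 , 151,255,265,293, 332,395.12,  437,714, 997]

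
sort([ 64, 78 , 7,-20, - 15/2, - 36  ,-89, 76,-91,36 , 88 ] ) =[  -  91, - 89,  -  36, - 20,  -  15/2 , 7,36, 64 , 76, 78,88 ] 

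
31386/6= 5231 = 5231.00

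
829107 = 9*92123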